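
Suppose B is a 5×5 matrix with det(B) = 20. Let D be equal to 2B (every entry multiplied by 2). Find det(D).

det(D) = 640

For a 5×5 matrix, det(2B) = 2^5·det(B) = 32·det(B).
det(D) = (32)·(20) = 640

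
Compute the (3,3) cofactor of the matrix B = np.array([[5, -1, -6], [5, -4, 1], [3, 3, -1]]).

-15

Delete row 3 and column 3; the remaining 2×2 submatrix is [5 -1; 5 -4].
Its determinant is 5·(-4) − (-1)·5 = -15.
The cofactor carries sign (−1)^(3+3) = +1, so C_{3,3} = +(-15) = -15.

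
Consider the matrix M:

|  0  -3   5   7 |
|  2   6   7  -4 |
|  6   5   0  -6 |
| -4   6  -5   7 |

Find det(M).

-4802

Expand along row 1 (it has 1 zero):
  − (-3) · M_12   where M_12 = det([2 7 -4; 6 0 -6; -4 -5 7]) = -66
  + (5) · M_13   where M_13 = det([2 6 -4; 6 5 -6; -4 6 7]) = -190
  − (7) · M_14   where M_14 = det([2 6 7; 6 5 0; -4 6 -5]) = 522
det = (-1)·(-3)·(-66) + (+1)·(5)·(-190) + (-1)·(7)·(522) = -4802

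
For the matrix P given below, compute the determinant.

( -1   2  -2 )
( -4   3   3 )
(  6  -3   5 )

|P| = 64

Expand along row 1:
  + (-1) · |3 3; -3 5| = (-1)·(15 − (-9)) = -24
  − 2 · |-4 3; 6 5| = −2·(-20 − 18) = 76
  + (-2) · |-4 3; 6 -3| = (-2)·(12 − 18) = 12
Sum: (-24) + (76) + (12) = 64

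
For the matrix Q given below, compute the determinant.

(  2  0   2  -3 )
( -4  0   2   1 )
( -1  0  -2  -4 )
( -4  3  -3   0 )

|Q| = -228

Expand along column 2 (it has 3 zeros):
  + (3) · M_42   where M_42 = det([2 2 -3; -4 2 1; -1 -2 -4]) = -76
det = (+1)·(3)·(-76) = -228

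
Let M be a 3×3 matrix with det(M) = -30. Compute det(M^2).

900

det(M^2) = (det M)^2 = (-30)^2 = 900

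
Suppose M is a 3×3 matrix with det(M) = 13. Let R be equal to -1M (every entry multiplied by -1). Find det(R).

-13

For a 3×3 matrix, det(-1M) = (-1)^3·det(M) = -1·det(M).
det(R) = (-1)·(13) = -13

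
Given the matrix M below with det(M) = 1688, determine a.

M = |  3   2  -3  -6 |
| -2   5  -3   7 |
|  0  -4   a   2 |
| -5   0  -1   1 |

-4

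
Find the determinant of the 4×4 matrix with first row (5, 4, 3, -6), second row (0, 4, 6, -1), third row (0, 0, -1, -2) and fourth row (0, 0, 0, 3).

The determinant is -60.

The matrix is upper triangular, so the determinant is the product of the diagonal entries:
det = (5) · (4) · (-1) · (3) = -60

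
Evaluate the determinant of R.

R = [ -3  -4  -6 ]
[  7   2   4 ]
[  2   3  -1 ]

det(R) = -120

Expand along column 1:
  + (-3) · |2 4; 3 -1| = (-3)·(-2 − 12) = 42
  − 7 · |-4 -6; 3 -1| = −7·(4 − (-18)) = -154
  + 2 · |-4 -6; 2 4| = 2·(-16 − (-12)) = -8
Sum: (42) + (-154) + (-8) = -120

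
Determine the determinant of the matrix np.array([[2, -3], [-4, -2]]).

The determinant is -16.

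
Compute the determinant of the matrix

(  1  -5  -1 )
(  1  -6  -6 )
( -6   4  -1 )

Expand along row 1:
  + 1 · |-6 -6; 4 -1| = 1·(6 − (-24)) = 30
  − (-5) · |1 -6; -6 -1| = −(-5)·(-1 − 36) = -185
  + (-1) · |1 -6; -6 4| = (-1)·(4 − 36) = 32
Sum: (30) + (-185) + (32) = -123

-123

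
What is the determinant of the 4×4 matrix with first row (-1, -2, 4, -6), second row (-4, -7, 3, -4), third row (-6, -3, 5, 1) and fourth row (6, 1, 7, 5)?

Expand along row 1:
  + (-1) · M_11   where M_11 = det([-7 3 -4; -3 5 1; 1 7 5]) = 26
  − (-2) · M_12   where M_12 = det([-4 3 -4; -6 5 1; 6 7 5]) = 324
  + (4) · M_13   where M_13 = det([-4 -7 -4; -6 -3 1; 6 1 5]) = -236
  − (-6) · M_14   where M_14 = det([-4 -7 3; -6 -3 5; 6 1 7]) = -364
det = (+1)·(-1)·(26) + (-1)·(-2)·(324) + (+1)·(4)·(-236) + (-1)·(-6)·(-364) = -2506

-2506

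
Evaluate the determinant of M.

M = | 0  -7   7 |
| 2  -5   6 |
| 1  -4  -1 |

-77

Expand along column 1:
  − 2 · |-7 7; -4 -1| = −2·(7 − (-28)) = -70
  + 1 · |-7 7; -5 6| = 1·(-42 − (-35)) = -7
Sum: (-70) + (-7) = -77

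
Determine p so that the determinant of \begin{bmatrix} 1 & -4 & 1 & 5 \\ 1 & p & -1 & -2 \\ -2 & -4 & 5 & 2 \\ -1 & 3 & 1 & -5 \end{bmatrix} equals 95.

p = -2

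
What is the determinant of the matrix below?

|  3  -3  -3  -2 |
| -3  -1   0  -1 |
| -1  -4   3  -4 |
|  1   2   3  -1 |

159

Expand along row 2 (it has 1 zero):
  − (-3) · M_21   where M_21 = det([-3 -3 -2; -4 3 -4; 2 3 -1]) = 45
  + (-1) · M_22   where M_22 = det([3 -3 -2; -1 3 -4; 1 3 -1]) = 54
  + (-1) · M_24   where M_24 = det([3 -3 -3; -1 -4 3; 1 2 3]) = -78
det = (-1)·(-3)·(45) + (+1)·(-1)·(54) + (+1)·(-1)·(-78) = 159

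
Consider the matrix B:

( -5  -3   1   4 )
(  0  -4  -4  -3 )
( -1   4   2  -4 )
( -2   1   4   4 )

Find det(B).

det(B) = 189

Expand along row 2 (it has 1 zero):
  + (-4) · M_22   where M_22 = det([-5 1 4; -1 2 -4; -2 4 4]) = -108
  − (-4) · M_23   where M_23 = det([-5 -3 4; -1 4 -4; -2 1 4]) = -108
  + (-3) · M_24   where M_24 = det([-5 -3 1; -1 4 2; -2 1 4]) = -63
det = (+1)·(-4)·(-108) + (-1)·(-4)·(-108) + (+1)·(-3)·(-63) = 189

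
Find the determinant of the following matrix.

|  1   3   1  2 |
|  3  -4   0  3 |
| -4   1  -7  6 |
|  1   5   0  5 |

-11

Expand along column 3 (it has 2 zeros):
  + (1) · M_13   where M_13 = det([3 -4 3; -4 1 6; 1 5 5]) = -242
  + (-7) · M_33   where M_33 = det([1 3 2; 3 -4 3; 1 5 5]) = -33
det = (+1)·(1)·(-242) + (+1)·(-7)·(-33) = -11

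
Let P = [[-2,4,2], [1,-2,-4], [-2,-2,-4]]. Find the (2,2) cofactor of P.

Delete row 2 and column 2; the remaining 2×2 submatrix is [-2 2; -2 -4].
Its determinant is (-2)·(-4) − 2·(-2) = 12.
The cofactor carries sign (−1)^(2+2) = +1, so C_{2,2} = +(12) = 12.

The cofactor is 12.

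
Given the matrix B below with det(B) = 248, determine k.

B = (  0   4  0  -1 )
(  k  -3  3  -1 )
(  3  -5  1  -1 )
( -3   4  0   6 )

Expanding along the row containing k, det(B) is linear in k: det(B) = (-28)·k + (192).
Set (-28)·k + (192) = 248  ⇒  (-28)·k = 56  ⇒  k = -2.

-2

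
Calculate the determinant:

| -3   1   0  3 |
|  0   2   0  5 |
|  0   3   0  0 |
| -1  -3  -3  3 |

135

Expand along row 3 (it has 3 zeros):
  − (3) · M_32   where M_32 = det([-3 0 3; 0 0 5; -1 -3 3]) = -45
det = (-1)·(3)·(-45) = 135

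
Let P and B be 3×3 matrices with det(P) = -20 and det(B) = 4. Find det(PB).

-80

det(PB) = det(P)·det(B) = (-20)·(4) = -80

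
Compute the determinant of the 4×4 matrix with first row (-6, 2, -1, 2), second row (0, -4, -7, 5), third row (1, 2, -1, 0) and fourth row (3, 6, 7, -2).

Expand along row 2 (it has 1 zero):
  + (-4) · M_22   where M_22 = det([-6 -1 2; 1 -1 0; 3 7 -2]) = 6
  − (-7) · M_23   where M_23 = det([-6 2 2; 1 2 0; 3 6 -2]) = 28
  + (5) · M_24   where M_24 = det([-6 2 -1; 1 2 -1; 3 6 7]) = -140
det = (+1)·(-4)·(6) + (-1)·(-7)·(28) + (+1)·(5)·(-140) = -528

-528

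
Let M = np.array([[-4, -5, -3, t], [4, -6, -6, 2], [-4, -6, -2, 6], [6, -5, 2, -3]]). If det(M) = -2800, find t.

t = -1

Expanding along the column containing t, det(M) is linear in t: det(M) = (400)·t + (-2400).
Set (400)·t + (-2400) = -2800  ⇒  (400)·t = -400  ⇒  t = -1.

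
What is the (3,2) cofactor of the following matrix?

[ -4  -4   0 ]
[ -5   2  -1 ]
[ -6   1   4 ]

The cofactor is -4.

Delete row 3 and column 2; the remaining 2×2 submatrix is [-4 0; -5 -1].
Its determinant is (-4)·(-1) − 0·(-5) = 4.
The cofactor carries sign (−1)^(3+2) = −1, so C_{3,2} = −(4) = -4.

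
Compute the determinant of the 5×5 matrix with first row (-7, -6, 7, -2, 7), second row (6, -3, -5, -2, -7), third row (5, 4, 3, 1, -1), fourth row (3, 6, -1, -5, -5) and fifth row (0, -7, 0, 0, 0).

Expand along row 5 (it has 4 zeros):
  − (-7) · M_52   where M_52 = det([-7 7 -2 7; 6 -5 -2 -7; 5 3 1 -1; 3 -1 -5 -5]) = 132
det = (-1)·(-7)·(132) = 924

The determinant is 924.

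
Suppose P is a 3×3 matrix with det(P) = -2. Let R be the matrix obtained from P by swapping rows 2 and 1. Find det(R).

Swapping two rows multiplies the determinant by −1.
det(R) = (-1)·(-2) = 2

det(R) = 2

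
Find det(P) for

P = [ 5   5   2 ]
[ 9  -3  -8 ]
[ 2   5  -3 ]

Expand along row 1:
  + 5 · |-3 -8; 5 -3| = 5·(9 − (-40)) = 245
  − 5 · |9 -8; 2 -3| = −5·(-27 − (-16)) = 55
  + 2 · |9 -3; 2 5| = 2·(45 − (-6)) = 102
Sum: (245) + (55) + (102) = 402

|P| = 402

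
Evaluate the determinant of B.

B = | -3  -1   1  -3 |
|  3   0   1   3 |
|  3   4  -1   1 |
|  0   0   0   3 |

54

Expand along row 4 (it has 3 zeros):
  + (3) · M_44   where M_44 = det([-3 -1 1; 3 0 1; 3 4 -1]) = 18
det = (+1)·(3)·(18) = 54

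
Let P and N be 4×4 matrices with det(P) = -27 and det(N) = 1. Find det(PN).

det(PN) = det(P)·det(N) = (-27)·(1) = -27

-27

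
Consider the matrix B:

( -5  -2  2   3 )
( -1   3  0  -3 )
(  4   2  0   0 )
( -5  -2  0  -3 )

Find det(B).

Expand along column 3 (it has 3 zeros):
  + (2) · M_13   where M_13 = det([-1 3 -3; 4 2 0; -5 -2 -3]) = 36
det = (+1)·(2)·(36) = 72

|B| = 72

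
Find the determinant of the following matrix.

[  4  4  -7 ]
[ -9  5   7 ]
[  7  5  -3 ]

Expand along column 1:
  + 4 · |5 7; 5 -3| = 4·(-15 − 35) = -200
  − (-9) · |4 -7; 5 -3| = −(-9)·(-12 − (-35)) = 207
  + 7 · |4 -7; 5 7| = 7·(28 − (-35)) = 441
Sum: (-200) + (207) + (441) = 448

448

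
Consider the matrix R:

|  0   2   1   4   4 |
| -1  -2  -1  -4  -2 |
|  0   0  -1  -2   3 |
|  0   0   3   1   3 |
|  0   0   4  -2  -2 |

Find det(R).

-140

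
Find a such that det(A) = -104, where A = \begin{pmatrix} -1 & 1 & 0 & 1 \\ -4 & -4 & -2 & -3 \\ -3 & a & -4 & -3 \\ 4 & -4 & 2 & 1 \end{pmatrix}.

-7

Expanding along the column containing a, det(A) is linear in a: det(A) = (4)·a + (-76).
Set (4)·a + (-76) = -104  ⇒  (4)·a = -28  ⇒  a = -7.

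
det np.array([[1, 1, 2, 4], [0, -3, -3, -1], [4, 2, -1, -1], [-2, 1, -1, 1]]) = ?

Expand along row 2 (it has 1 zero):
  + (-3) · M_22   where M_22 = det([1 2 4; 4 -1 -1; -2 -1 1]) = -30
  − (-3) · M_23   where M_23 = det([1 1 4; 4 2 -1; -2 1 1]) = 33
  + (-1) · M_24   where M_24 = det([1 1 2; 4 2 -1; -2 1 -1]) = 21
det = (+1)·(-3)·(-30) + (-1)·(-3)·(33) + (+1)·(-1)·(21) = 168

The determinant is 168.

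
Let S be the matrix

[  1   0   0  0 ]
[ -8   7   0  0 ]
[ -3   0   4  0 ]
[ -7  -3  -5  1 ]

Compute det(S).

|S| = 28

S is lower triangular, so det(S) is the product of the diagonal entries:
det = (1) · (7) · (4) · (1) = 28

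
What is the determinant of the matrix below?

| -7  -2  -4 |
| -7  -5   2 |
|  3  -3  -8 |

Expand along row 1:
  + (-7) · |-5 2; -3 -8| = (-7)·(40 − (-6)) = -322
  − (-2) · |-7 2; 3 -8| = −(-2)·(56 − 6) = 100
  + (-4) · |-7 -5; 3 -3| = (-4)·(21 − (-15)) = -144
Sum: (-322) + (100) + (-144) = -366

-366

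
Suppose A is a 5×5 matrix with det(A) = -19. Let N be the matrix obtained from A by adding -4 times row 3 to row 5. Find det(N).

-19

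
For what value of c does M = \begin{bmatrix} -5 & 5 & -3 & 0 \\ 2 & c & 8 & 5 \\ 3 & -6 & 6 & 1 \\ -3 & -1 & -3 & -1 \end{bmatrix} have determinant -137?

c = 7

Expanding along the column containing c, det(M) is linear in c: det(M) = (15)·c + (-242).
Set (15)·c + (-242) = -137  ⇒  (15)·c = 105  ⇒  c = 7.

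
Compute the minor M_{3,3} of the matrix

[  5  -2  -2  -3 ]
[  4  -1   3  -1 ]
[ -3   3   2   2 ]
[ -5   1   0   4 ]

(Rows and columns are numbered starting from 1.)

10

Delete row 3 and column 3; the remaining 3×3 submatrix is [5 -2 -3; 4 -1 -1; -5 1 4].
Its determinant is 10.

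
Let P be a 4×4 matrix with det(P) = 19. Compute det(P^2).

The determinant is 361.

det(P^2) = (det P)^2 = (19)^2 = 361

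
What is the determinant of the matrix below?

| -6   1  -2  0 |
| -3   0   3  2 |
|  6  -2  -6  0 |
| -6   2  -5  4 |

Expand along column 4 (it has 2 zeros):
  + (2) · M_24   where M_24 = det([-6 1 -2; 6 -2 -6; -6 2 -5]) = -66
  + (4) · M_44   where M_44 = det([-6 1 -2; -3 0 3; 6 -2 -6]) = -48
det = (+1)·(2)·(-66) + (+1)·(4)·(-48) = -324

The determinant is -324.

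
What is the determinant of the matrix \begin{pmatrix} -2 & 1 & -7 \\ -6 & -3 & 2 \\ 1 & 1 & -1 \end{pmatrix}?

Expand along row 1:
  + (-2) · |-3 2; 1 -1| = (-2)·(3 − 2) = -2
  − 1 · |-6 2; 1 -1| = −1·(6 − 2) = -4
  + (-7) · |-6 -3; 1 1| = (-7)·(-6 − (-3)) = 21
Sum: (-2) + (-4) + (21) = 15

15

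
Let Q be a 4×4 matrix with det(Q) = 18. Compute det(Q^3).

det(Q^3) = (det Q)^3 = (18)^3 = 5832

5832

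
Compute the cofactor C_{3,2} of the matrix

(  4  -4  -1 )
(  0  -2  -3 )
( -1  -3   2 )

12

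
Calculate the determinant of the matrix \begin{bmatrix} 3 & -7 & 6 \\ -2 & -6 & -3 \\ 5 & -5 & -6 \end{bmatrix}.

The determinant is 492.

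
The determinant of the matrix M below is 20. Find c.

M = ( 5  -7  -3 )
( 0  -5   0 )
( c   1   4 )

Expanding along the column containing c, det(M) is linear in c: det(M) = (-15)·c + (-100).
Set (-15)·c + (-100) = 20  ⇒  (-15)·c = 120  ⇒  c = -8.

-8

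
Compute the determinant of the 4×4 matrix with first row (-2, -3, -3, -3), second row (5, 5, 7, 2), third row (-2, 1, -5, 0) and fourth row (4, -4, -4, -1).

Expand along row 3 (it has 1 zero):
  + (-2) · M_31   where M_31 = det([-3 -3 -3; 5 7 2; -4 -4 -1]) = -18
  − (1) · M_32   where M_32 = det([-2 -3 -3; 5 7 2; 4 -4 -1]) = 103
  + (-5) · M_33   where M_33 = det([-2 -3 -3; 5 5 2; 4 -4 -1]) = 75
det = (+1)·(-2)·(-18) + (-1)·(1)·(103) + (+1)·(-5)·(75) = -442

The determinant is -442.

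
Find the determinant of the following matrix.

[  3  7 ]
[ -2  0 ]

14

det = 3·0 − 7·(-2) = 0 − (-14) = 14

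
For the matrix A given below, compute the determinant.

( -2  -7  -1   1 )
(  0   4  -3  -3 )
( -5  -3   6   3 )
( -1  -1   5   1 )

The determinant is 303.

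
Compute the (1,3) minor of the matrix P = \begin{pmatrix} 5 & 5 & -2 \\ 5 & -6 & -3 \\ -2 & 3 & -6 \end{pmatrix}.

3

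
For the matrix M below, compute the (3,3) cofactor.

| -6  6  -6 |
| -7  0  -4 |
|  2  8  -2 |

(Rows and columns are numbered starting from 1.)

Delete row 3 and column 3; the remaining 2×2 submatrix is [-6 6; -7 0].
Its determinant is (-6)·0 − 6·(-7) = 42.
The cofactor carries sign (−1)^(3+3) = +1, so C_{3,3} = +(42) = 42.

42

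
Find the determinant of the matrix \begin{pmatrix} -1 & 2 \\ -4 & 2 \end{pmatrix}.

det = (-1)·2 − 2·(-4) = -2 − (-8) = 6

6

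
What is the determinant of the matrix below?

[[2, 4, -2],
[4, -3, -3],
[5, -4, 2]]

Expand along row 1:
  + 2 · |-3 -3; -4 2| = 2·(-6 − 12) = -36
  − 4 · |4 -3; 5 2| = −4·(8 − (-15)) = -92
  + (-2) · |4 -3; 5 -4| = (-2)·(-16 − (-15)) = 2
Sum: (-36) + (-92) + (2) = -126

The determinant is -126.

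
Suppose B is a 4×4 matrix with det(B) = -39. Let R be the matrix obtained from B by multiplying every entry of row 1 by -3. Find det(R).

det(R) = 117

Scaling one row by -3 multiplies the determinant by -3.
det(R) = (-3)·(-39) = 117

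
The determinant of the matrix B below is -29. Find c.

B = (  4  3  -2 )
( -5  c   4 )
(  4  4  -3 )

2

Expanding along the row containing c, det(B) is linear in c: det(B) = (-4)·c + (-21).
Set (-4)·c + (-21) = -29  ⇒  (-4)·c = -8  ⇒  c = 2.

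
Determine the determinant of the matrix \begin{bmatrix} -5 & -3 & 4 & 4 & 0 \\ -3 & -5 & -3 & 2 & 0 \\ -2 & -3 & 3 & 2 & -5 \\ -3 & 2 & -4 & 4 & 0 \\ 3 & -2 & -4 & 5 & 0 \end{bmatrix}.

The determinant is 8505.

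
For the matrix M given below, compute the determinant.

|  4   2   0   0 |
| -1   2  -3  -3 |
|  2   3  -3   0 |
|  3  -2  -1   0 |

|M| = 150

Expand along column 4 (it has 3 zeros):
  + (-3) · M_24   where M_24 = det([4 2 0; 2 3 -3; 3 -2 -1]) = -50
det = (+1)·(-3)·(-50) = 150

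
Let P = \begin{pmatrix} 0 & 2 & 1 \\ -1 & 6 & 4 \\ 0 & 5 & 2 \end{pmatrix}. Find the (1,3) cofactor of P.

-5

Delete row 1 and column 3; the remaining 2×2 submatrix is [-1 6; 0 5].
Its determinant is (-1)·5 − 6·0 = -5.
The cofactor carries sign (−1)^(1+3) = +1, so C_{1,3} = +(-5) = -5.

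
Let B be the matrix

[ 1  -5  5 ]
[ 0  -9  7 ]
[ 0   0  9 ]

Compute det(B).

B is upper triangular, so det(B) is the product of the diagonal entries:
det = (1) · (-9) · (9) = -81

-81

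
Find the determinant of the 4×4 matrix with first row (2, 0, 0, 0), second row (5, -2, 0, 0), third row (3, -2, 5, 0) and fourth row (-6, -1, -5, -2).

The matrix is lower triangular, so the determinant is the product of the diagonal entries:
det = (2) · (-2) · (5) · (-2) = 40

40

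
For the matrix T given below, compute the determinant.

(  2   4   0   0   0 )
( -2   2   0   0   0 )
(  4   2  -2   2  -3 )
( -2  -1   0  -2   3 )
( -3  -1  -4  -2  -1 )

T is block lower-triangular with a 2×2 block and a 3×3 block on the diagonal, so its determinant equals the product of the determinants of the diagonal blocks.
det of the 2×2 block = 12
det of the 3×3 block = -16
det = (12)·(-16) = -192

|T| = -192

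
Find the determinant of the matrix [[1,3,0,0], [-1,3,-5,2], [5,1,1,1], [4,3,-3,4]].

Expand along row 1 (it has 2 zeros):
  + (1) · M_11   where M_11 = det([3 -5 2; 1 1 1; 3 -3 4]) = 14
  − (3) · M_12   where M_12 = det([-1 -5 2; 5 1 1; 4 -3 4]) = 35
det = (+1)·(1)·(14) + (-1)·(3)·(35) = -91

The determinant is -91.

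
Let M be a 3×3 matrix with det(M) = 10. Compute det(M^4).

det(M^4) = (det M)^4 = (10)^4 = 10000

10000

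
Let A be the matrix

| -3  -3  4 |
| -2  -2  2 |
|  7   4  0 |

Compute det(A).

|A| = 6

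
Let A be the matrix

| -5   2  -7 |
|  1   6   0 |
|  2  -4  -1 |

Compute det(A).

Expand along column 3:
  + (-7) · |1 6; 2 -4| = (-7)·(-4 − 12) = 112
  + (-1) · |-5 2; 1 6| = (-1)·(-30 − 2) = 32
Sum: (112) + (32) = 144

det(A) = 144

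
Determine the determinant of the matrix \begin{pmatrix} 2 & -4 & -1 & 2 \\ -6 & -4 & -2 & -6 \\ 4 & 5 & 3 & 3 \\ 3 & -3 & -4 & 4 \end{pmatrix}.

Expand along row 1:
  + (2) · M_11   where M_11 = det([-4 -2 -6; 5 3 3; -3 -4 4]) = 28
  − (-4) · M_12   where M_12 = det([-6 -2 -6; 4 3 3; 3 -4 4]) = 20
  + (-1) · M_13   where M_13 = det([-6 -4 -6; 4 5 3; 3 -3 4]) = 16
  − (2) · M_14   where M_14 = det([-6 -4 -2; 4 5 3; 3 -3 -4]) = 20
det = (+1)·(2)·(28) + (-1)·(-4)·(20) + (+1)·(-1)·(16) + (-1)·(2)·(20) = 80

80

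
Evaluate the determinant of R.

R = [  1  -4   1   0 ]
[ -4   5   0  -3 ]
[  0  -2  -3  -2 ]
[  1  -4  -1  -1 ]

Expand along row 1 (it has 1 zero):
  + (1) · M_11   where M_11 = det([5 0 -3; -2 -3 -2; -4 -1 -1]) = 35
  − (-4) · M_12   where M_12 = det([-4 0 -3; 0 -3 -2; 1 -1 -1]) = -13
  + (1) · M_13   where M_13 = det([-4 5 -3; 0 -2 -2; 1 -4 -1]) = 8
det = (+1)·(1)·(35) + (-1)·(-4)·(-13) + (+1)·(1)·(8) = -9

-9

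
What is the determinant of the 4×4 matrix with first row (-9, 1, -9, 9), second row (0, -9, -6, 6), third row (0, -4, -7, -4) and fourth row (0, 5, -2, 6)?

The determinant is -6156.

Expand along column 1 (it has 3 zeros):
  + (-9) · M_11   where M_11 = det([-9 -6 6; -4 -7 -4; 5 -2 6]) = 684
det = (+1)·(-9)·(684) = -6156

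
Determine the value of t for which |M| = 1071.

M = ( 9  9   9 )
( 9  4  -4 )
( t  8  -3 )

Expanding along the column containing t, det(M) is linear in t: det(M) = (-72)·t + (1071).
Set (-72)·t + (1071) = 1071  ⇒  (-72)·t = 0  ⇒  t = 0.

t = 0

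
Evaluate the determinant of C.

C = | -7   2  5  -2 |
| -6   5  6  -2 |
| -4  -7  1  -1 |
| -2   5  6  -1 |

-27

Expand along row 1:
  + (-7) · M_11   where M_11 = det([5 6 -2; -7 1 -1; 5 6 -1]) = 47
  − (2) · M_12   where M_12 = det([-6 6 -2; -4 1 -1; -2 6 -1]) = 2
  + (5) · M_13   where M_13 = det([-6 5 -2; -4 -7 -1; -2 5 -1]) = -14
  − (-2) · M_14   where M_14 = det([-6 5 6; -4 -7 1; -2 5 6]) = 188
det = (+1)·(-7)·(47) + (-1)·(2)·(2) + (+1)·(5)·(-14) + (-1)·(-2)·(188) = -27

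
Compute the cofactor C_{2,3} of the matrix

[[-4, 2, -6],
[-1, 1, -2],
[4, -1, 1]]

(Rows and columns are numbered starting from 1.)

Delete row 2 and column 3; the remaining 2×2 submatrix is [-4 2; 4 -1].
Its determinant is (-4)·(-1) − 2·4 = -4.
The cofactor carries sign (−1)^(2+3) = −1, so C_{2,3} = −(-4) = 4.

4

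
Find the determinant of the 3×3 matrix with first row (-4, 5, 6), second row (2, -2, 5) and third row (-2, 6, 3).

The determinant is 112.

Expand along row 1:
  + (-4) · |-2 5; 6 3| = (-4)·(-6 − 30) = 144
  − 5 · |2 5; -2 3| = −5·(6 − (-10)) = -80
  + 6 · |2 -2; -2 6| = 6·(12 − 4) = 48
Sum: (144) + (-80) + (48) = 112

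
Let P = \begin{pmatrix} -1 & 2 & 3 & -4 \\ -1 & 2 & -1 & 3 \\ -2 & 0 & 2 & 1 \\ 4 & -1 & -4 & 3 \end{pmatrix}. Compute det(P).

Expand along row 3 (it has 1 zero):
  + (-2) · M_31   where M_31 = det([2 3 -4; 2 -1 3; -1 -4 3]) = 27
  + (2) · M_33   where M_33 = det([-1 2 -4; -1 2 3; 4 -1 3]) = 49
  − (1) · M_34   where M_34 = det([-1 2 3; -1 2 -1; 4 -1 -4]) = -28
det = (+1)·(-2)·(27) + (+1)·(2)·(49) + (-1)·(1)·(-28) = 72

72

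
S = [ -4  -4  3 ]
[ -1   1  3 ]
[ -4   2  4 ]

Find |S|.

Expand along column 1:
  + (-4) · |1 3; 2 4| = (-4)·(4 − 6) = 8
  − (-1) · |-4 3; 2 4| = −(-1)·(-16 − 6) = -22
  + (-4) · |-4 3; 1 3| = (-4)·(-12 − 3) = 60
Sum: (8) + (-22) + (60) = 46

46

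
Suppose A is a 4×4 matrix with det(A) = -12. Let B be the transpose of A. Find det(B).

det(Aᵀ) = det(A).
det(B) = (1)·(-12) = -12

-12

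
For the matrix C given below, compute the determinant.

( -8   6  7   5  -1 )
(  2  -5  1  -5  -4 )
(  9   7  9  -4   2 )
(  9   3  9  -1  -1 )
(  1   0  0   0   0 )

The determinant is -917.

Expand along row 5 (it has 4 zeros):
  + (1) · M_51   where M_51 = det([6 7 5 -1; -5 1 -5 -4; 7 9 -4 2; 3 9 -1 -1]) = -917
det = (+1)·(1)·(-917) = -917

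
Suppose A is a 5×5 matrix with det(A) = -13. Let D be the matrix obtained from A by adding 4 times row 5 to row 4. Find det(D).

Adding a multiple of one row to another leaves the determinant unchanged.
det(D) = (1)·(-13) = -13

-13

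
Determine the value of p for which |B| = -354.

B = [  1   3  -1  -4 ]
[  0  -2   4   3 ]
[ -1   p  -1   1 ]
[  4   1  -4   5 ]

p = 3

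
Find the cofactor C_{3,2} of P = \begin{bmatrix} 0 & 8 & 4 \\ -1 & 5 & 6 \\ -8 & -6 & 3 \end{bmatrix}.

Delete row 3 and column 2; the remaining 2×2 submatrix is [0 4; -1 6].
Its determinant is 0·6 − 4·(-1) = 4.
The cofactor carries sign (−1)^(3+2) = −1, so C_{3,2} = −(4) = -4.

-4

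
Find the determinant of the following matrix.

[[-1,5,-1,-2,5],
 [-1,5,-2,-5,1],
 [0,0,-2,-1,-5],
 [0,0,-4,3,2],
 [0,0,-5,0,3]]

0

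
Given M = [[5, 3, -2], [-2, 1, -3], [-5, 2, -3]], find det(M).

40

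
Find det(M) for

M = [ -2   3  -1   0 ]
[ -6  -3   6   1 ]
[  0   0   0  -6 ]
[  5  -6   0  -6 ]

-198

Expand along row 3 (it has 3 zeros):
  − (-6) · M_34   where M_34 = det([-2 3 -1; -6 -3 6; 5 -6 0]) = -33
det = (-1)·(-6)·(-33) = -198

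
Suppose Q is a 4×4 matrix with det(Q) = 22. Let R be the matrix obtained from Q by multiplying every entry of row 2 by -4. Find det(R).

-88

Scaling one row by -4 multiplies the determinant by -4.
det(R) = (-4)·(22) = -88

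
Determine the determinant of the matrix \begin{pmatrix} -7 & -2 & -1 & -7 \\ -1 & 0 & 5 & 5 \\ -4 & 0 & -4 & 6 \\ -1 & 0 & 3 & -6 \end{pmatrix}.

-472

Expand along column 2 (it has 3 zeros):
  − (-2) · M_12   where M_12 = det([-1 5 5; -4 -4 6; -1 3 -6]) = -236
det = (-1)·(-2)·(-236) = -472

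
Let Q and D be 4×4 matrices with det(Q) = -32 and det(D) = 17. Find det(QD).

det(QD) = det(Q)·det(D) = (-32)·(17) = -544

The determinant is -544.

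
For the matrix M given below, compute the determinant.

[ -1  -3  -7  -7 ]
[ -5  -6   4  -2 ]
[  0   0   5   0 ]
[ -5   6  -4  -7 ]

Expand along row 3 (it has 3 zeros):
  + (5) · M_33   where M_33 = det([-1 -3 -7; -5 -6 -2; -5 6 -7]) = 441
det = (+1)·(5)·(441) = 2205

det(M) = 2205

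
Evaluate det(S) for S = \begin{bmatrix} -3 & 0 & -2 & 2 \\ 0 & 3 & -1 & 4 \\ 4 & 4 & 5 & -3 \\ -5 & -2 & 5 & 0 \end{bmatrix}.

Expand along row 1 (it has 1 zero):
  + (-3) · M_11   where M_11 = det([3 -1 4; 4 5 -3; -2 5 0]) = 159
  + (-2) · M_13   where M_13 = det([0 3 4; 4 4 -3; -5 -2 0]) = 93
  − (2) · M_14   where M_14 = det([0 3 -1; 4 4 5; -5 -2 5]) = -147
det = (+1)·(-3)·(159) + (+1)·(-2)·(93) + (-1)·(2)·(-147) = -369

The determinant is -369.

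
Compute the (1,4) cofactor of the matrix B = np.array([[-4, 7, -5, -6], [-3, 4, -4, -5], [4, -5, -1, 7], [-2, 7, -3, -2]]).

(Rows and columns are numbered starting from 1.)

Delete row 1 and column 4; the remaining 3×3 submatrix is [-3 4 -4; 4 -5 -1; -2 7 -3].
Its determinant is -82.
The cofactor carries sign (−1)^(1+4) = −1, so C_{1,4} = −(-82) = 82.

82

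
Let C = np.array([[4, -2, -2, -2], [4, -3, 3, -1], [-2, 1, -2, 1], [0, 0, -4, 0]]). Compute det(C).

Expand along row 4 (it has 3 zeros):
  − (-4) · M_43   where M_43 = det([4 -2 -2; 4 -3 -1; -2 1 1]) = 0
det = (-1)·(-4)·(0) = 0

The determinant is 0.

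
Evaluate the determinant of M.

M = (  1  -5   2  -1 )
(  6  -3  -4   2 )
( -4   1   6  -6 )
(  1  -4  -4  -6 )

Expand along row 1:
  + (1) · M_11   where M_11 = det([-3 -4 2; 1 6 -6; -4 -4 -6]) = 100
  − (-5) · M_12   where M_12 = det([6 -4 2; -4 6 -6; 1 -4 -6]) = -220
  + (2) · M_13   where M_13 = det([6 -3 2; -4 1 -6; 1 -4 -6]) = -60
  − (-1) · M_14   where M_14 = det([6 -3 -4; -4 1 6; 1 -4 -4]) = 90
det = (+1)·(1)·(100) + (-1)·(-5)·(-220) + (+1)·(2)·(-60) + (-1)·(-1)·(90) = -1030

|M| = -1030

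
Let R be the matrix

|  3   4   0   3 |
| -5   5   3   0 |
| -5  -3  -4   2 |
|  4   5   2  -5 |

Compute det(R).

1136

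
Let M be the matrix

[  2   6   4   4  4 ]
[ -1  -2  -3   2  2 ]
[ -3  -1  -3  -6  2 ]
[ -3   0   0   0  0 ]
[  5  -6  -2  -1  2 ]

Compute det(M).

det(M) = 2580

Expand along row 4 (it has 4 zeros):
  − (-3) · M_41   where M_41 = det([6 4 4 4; -2 -3 2 2; -1 -3 -6 2; -6 -2 -1 2]) = 860
det = (-1)·(-3)·(860) = 2580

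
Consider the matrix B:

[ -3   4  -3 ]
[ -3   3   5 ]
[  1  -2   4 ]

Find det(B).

Expand along column 1:
  + (-3) · |3 5; -2 4| = (-3)·(12 − (-10)) = -66
  − (-3) · |4 -3; -2 4| = −(-3)·(16 − 6) = 30
  + 1 · |4 -3; 3 5| = 1·(20 − (-9)) = 29
Sum: (-66) + (30) + (29) = -7

det(B) = -7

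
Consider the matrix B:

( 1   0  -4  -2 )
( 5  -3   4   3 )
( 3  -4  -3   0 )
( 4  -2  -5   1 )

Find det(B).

det(B) = 193

Expand along row 1 (it has 1 zero):
  + (1) · M_11   where M_11 = det([-3 4 3; -4 -3 0; -2 -5 1]) = 67
  + (-4) · M_13   where M_13 = det([5 -3 3; 3 -4 0; 4 -2 1]) = 19
  − (-2) · M_14   where M_14 = det([5 -3 4; 3 -4 -3; 4 -2 -5]) = 101
det = (+1)·(1)·(67) + (+1)·(-4)·(19) + (-1)·(-2)·(101) = 193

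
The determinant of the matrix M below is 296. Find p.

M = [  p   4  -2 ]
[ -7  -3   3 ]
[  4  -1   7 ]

Expanding along the row containing p, det(M) is linear in p: det(M) = (-18)·p + (206).
Set (-18)·p + (206) = 296  ⇒  (-18)·p = 90  ⇒  p = -5.

-5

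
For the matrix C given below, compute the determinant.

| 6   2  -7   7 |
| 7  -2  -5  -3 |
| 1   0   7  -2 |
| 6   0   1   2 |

-424

Expand along column 2 (it has 2 zeros):
  − (2) · M_12   where M_12 = det([7 -5 -3; 1 7 -2; 6 1 2]) = 305
  + (-2) · M_22   where M_22 = det([6 -7 7; 1 7 -2; 6 1 2]) = -93
det = (-1)·(2)·(305) + (+1)·(-2)·(-93) = -424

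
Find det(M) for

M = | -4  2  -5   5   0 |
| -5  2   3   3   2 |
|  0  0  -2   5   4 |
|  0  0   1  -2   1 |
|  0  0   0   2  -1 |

The determinant is 26.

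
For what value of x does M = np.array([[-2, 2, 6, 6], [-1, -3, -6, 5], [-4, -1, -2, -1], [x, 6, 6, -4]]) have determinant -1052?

x = -9

Expanding along the column containing x, det(M) is linear in x: det(M) = (16)·x + (-908).
Set (16)·x + (-908) = -1052  ⇒  (16)·x = -144  ⇒  x = -9.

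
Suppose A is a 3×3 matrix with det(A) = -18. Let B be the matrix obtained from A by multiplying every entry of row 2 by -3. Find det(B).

|B| = 54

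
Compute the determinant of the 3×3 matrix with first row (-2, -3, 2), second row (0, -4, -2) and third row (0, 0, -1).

The matrix is upper triangular, so the determinant is the product of the diagonal entries:
det = (-2) · (-4) · (-1) = -8

-8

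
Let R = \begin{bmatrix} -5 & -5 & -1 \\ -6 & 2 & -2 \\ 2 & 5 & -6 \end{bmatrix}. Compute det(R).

Expand along column 1:
  + (-5) · |2 -2; 5 -6| = (-5)·(-12 − (-10)) = 10
  − (-6) · |-5 -1; 5 -6| = −(-6)·(30 − (-5)) = 210
  + 2 · |-5 -1; 2 -2| = 2·(10 − (-2)) = 24
Sum: (10) + (210) + (24) = 244

244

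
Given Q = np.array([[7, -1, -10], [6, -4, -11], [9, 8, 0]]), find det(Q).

|Q| = -125

Expand along column 3:
  + (-10) · |6 -4; 9 8| = (-10)·(48 − (-36)) = -840
  − (-11) · |7 -1; 9 8| = −(-11)·(56 − (-9)) = 715
Sum: (-840) + (715) = -125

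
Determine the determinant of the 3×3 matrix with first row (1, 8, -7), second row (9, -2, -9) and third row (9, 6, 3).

-1320

Expand along column 1:
  + 1 · |-2 -9; 6 3| = 1·(-6 − (-54)) = 48
  − 9 · |8 -7; 6 3| = −9·(24 − (-42)) = -594
  + 9 · |8 -7; -2 -9| = 9·(-72 − 14) = -774
Sum: (48) + (-594) + (-774) = -1320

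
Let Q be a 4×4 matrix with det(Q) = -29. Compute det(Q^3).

det(Q^3) = (det Q)^3 = (-29)^3 = -24389

The determinant is -24389.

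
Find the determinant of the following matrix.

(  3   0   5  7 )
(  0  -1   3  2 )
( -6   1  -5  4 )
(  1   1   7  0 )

508

Expand along row 1 (it has 1 zero):
  + (3) · M_11   where M_11 = det([-1 3 2; 1 -5 4; 1 7 0]) = 64
  + (5) · M_13   where M_13 = det([0 -1 2; -6 1 4; 1 1 0]) = -18
  − (7) · M_14   where M_14 = det([0 -1 3; -6 1 -5; 1 1 7]) = -58
det = (+1)·(3)·(64) + (+1)·(5)·(-18) + (-1)·(7)·(-58) = 508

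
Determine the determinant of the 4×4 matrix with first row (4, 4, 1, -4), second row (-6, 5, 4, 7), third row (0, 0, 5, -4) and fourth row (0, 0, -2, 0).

The matrix is block upper-triangular with a 2×2 block and a 2×2 block on the diagonal, so its determinant equals the product of the determinants of the diagonal blocks.
det of the 2×2 block = 44
det of the 2×2 block = -8
det = (44)·(-8) = -352

The determinant is -352.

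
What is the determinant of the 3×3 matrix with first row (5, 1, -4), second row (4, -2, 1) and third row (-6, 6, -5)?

The determinant is -14.

Expand along column 1:
  + 5 · |-2 1; 6 -5| = 5·(10 − 6) = 20
  − 4 · |1 -4; 6 -5| = −4·(-5 − (-24)) = -76
  + (-6) · |1 -4; -2 1| = (-6)·(1 − 8) = 42
Sum: (20) + (-76) + (42) = -14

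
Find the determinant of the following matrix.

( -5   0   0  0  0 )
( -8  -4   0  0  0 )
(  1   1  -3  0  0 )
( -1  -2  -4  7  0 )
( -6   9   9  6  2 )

The matrix is lower triangular, so the determinant is the product of the diagonal entries:
det = (-5) · (-4) · (-3) · (7) · (2) = -840

-840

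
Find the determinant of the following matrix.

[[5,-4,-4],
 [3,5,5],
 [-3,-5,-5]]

Expand along column 1:
  + 5 · |5 5; -5 -5| = 5·(-25 − (-25)) = 0
  − 3 · |-4 -4; -5 -5| = −3·(20 − 20) = 0
  + (-3) · |-4 -4; 5 5| = (-3)·(-20 − (-20)) = 0
Sum: (0) + (0) + (0) = 0

0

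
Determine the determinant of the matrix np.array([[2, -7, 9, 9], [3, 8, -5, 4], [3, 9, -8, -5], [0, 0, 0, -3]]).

Expand along row 4 (it has 3 zeros):
  + (-3) · M_44   where M_44 = det([2 -7 9; 3 8 -5; 3 9 -8]) = -74
det = (+1)·(-3)·(-74) = 222

222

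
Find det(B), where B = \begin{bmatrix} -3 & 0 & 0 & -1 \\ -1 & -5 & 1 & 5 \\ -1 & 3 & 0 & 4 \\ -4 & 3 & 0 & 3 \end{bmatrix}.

|B| = 0

Expand along column 3 (it has 3 zeros):
  − (1) · M_23   where M_23 = det([-3 0 -1; -1 3 4; -4 3 3]) = 0
det = (-1)·(1)·(0) = 0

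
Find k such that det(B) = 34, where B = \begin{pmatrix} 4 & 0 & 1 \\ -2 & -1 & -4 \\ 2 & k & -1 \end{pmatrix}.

Expanding along the column containing k, det(B) is linear in k: det(B) = (14)·k + (6).
Set (14)·k + (6) = 34  ⇒  (14)·k = 28  ⇒  k = 2.

k = 2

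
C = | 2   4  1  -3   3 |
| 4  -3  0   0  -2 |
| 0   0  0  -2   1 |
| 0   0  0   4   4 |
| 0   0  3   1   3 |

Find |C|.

C is block upper-triangular with a 2×2 block and a 3×3 block on the diagonal, so its determinant equals the product of the determinants of the diagonal blocks.
det of the 2×2 block = -22
det of the 3×3 block = -36
det = (-22)·(-36) = 792

The determinant is 792.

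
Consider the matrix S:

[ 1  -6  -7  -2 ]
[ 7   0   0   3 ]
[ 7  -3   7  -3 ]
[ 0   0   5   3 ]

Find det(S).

Expand along row 2 (it has 2 zeros):
  − (7) · M_21   where M_21 = det([-6 -7 -2; -3 7 -3; 0 5 3]) = -249
  + (3) · M_24   where M_24 = det([1 -6 -7; 7 -3 7; 0 0 5]) = 195
det = (-1)·(7)·(-249) + (+1)·(3)·(195) = 2328

2328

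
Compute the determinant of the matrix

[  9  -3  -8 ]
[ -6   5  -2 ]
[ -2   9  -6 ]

340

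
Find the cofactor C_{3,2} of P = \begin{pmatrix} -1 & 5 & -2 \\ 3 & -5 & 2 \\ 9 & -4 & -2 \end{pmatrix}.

-4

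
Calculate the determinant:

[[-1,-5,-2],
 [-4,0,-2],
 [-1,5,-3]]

Expand along column 2:
  − (-5) · |-4 -2; -1 -3| = −(-5)·(12 − 2) = 50
  − 5 · |-1 -2; -4 -2| = −5·(2 − 8) = 30
Sum: (50) + (30) = 80

80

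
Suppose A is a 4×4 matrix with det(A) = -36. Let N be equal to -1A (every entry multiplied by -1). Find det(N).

For a 4×4 matrix, det(-1A) = (-1)^4·det(A) = 1·det(A).
det(N) = (1)·(-36) = -36

-36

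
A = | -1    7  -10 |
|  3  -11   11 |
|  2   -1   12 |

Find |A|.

|A| = -167

Expand along row 1:
  + (-1) · |-11 11; -1 12| = (-1)·(-132 − (-11)) = 121
  − 7 · |3 11; 2 12| = −7·(36 − 22) = -98
  + (-10) · |3 -11; 2 -1| = (-10)·(-3 − (-22)) = -190
Sum: (121) + (-98) + (-190) = -167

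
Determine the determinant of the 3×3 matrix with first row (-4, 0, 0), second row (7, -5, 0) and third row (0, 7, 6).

120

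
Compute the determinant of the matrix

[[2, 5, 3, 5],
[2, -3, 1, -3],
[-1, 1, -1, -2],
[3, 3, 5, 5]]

The determinant is -66.

Expand along row 1:
  + (2) · M_11   where M_11 = det([-3 1 -3; 1 -1 -2; 3 5 5]) = -50
  − (5) · M_12   where M_12 = det([2 1 -3; -1 -1 -2; 3 5 5]) = 15
  + (3) · M_13   where M_13 = det([2 -3 -3; -1 1 -2; 3 3 5]) = 43
  − (5) · M_14   where M_14 = det([2 -3 1; -1 1 -1; 3 3 5]) = 4
det = (+1)·(2)·(-50) + (-1)·(5)·(15) + (+1)·(3)·(43) + (-1)·(5)·(4) = -66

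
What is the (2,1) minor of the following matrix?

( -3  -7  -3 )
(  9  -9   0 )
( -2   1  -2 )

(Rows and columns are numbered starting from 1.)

Delete row 2 and column 1; the remaining 2×2 submatrix is [-7 -3; 1 -2].
Its determinant is (-7)·(-2) − (-3)·1 = 17.

17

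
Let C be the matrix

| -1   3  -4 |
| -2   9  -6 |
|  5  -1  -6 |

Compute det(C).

det(C) = 106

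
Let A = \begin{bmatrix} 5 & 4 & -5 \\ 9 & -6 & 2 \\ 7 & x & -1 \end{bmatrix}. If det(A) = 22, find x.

-2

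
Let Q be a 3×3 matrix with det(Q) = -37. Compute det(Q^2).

1369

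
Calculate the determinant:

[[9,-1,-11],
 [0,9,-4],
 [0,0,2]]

The determinant is 162.

The matrix is upper triangular, so the determinant is the product of the diagonal entries:
det = (9) · (9) · (2) = 162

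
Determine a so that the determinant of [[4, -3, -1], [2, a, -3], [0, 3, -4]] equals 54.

-3

Expanding along the row containing a, det(M) is linear in a: det(M) = (-16)·a + (6).
Set (-16)·a + (6) = 54  ⇒  (-16)·a = 48  ⇒  a = -3.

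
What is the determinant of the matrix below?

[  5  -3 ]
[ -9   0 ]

det = 5·0 − (-3)·(-9) = 0 − 27 = -27

-27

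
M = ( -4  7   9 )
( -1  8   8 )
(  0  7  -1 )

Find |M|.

Expand along column 1:
  + (-4) · |8 8; 7 -1| = (-4)·(-8 − 56) = 256
  − (-1) · |7 9; 7 -1| = −(-1)·(-7 − 63) = -70
Sum: (256) + (-70) = 186

186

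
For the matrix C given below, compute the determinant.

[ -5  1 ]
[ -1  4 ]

|C| = -19

det(C) = (-5)·4 − 1·(-1) = -20 − (-1) = -19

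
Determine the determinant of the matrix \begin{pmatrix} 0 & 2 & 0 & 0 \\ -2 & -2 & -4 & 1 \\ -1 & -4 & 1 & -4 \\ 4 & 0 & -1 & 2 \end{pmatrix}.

Expand along row 1 (it has 3 zeros):
  − (2) · M_12   where M_12 = det([-2 -4 1; -1 1 -4; 4 -1 2]) = 57
det = (-1)·(2)·(57) = -114

-114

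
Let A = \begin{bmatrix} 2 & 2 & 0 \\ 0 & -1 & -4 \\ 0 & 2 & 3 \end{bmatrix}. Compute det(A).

Expand along column 1:
  + 2 · |-1 -4; 2 3| = 2·(-3 − (-8)) = 10

10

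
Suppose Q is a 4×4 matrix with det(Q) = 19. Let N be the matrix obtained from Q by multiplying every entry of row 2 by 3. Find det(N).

57

Scaling one row by 3 multiplies the determinant by 3.
det(N) = (3)·(19) = 57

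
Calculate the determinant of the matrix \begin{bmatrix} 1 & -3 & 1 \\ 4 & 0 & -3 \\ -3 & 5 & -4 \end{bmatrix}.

-40

Expand along column 2:
  − (-3) · |4 -3; -3 -4| = −(-3)·(-16 − 9) = -75
  − 5 · |1 1; 4 -3| = −5·(-3 − 4) = 35
Sum: (-75) + (35) = -40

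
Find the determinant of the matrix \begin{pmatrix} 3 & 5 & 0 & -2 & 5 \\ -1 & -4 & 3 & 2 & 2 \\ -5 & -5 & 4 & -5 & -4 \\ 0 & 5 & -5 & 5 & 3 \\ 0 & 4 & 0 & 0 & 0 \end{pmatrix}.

The determinant is 3172.

Expand along row 5 (it has 4 zeros):
  − (4) · M_52   where M_52 = det([3 0 -2 5; -1 3 2 2; -5 4 -5 -4; 0 -5 5 3]) = -793
det = (-1)·(4)·(-793) = 3172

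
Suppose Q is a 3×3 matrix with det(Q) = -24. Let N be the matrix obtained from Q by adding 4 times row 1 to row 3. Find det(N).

The determinant is -24.

Adding a multiple of one row to another leaves the determinant unchanged.
det(N) = (1)·(-24) = -24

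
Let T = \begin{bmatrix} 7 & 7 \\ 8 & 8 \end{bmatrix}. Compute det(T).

det(T) = 7·8 − 7·8 = 56 − 56 = 0

|T| = 0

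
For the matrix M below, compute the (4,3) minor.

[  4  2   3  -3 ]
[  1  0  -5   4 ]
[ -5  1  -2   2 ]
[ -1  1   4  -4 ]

Delete row 4 and column 3; the remaining 3×3 submatrix is [4 2 -3; 1 0 4; -5 1 2].
Its determinant is -63.

-63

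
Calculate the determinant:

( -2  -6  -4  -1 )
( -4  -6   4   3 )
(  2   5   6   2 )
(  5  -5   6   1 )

Expand along row 1:
  + (-2) · M_11   where M_11 = det([-6 4 3; 5 6 2; -5 6 1]) = 156
  − (-6) · M_12   where M_12 = det([-4 4 3; 2 6 2; 5 6 1]) = 2
  + (-4) · M_13   where M_13 = det([-4 -6 3; 2 5 2; 5 -5 1]) = -213
  − (-1) · M_14   where M_14 = det([-4 -6 4; 2 5 6; 5 -5 6]) = -488
det = (+1)·(-2)·(156) + (-1)·(-6)·(2) + (+1)·(-4)·(-213) + (-1)·(-1)·(-488) = 64

64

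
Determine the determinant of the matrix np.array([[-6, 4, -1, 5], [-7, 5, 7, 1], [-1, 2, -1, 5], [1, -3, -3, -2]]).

Expand along row 1:
  + (-6) · M_11   where M_11 = det([5 7 1; 2 -1 5; -3 -3 -2]) = -1
  − (4) · M_12   where M_12 = det([-7 7 1; -1 -1 5; 1 -3 -2]) = -94
  + (-1) · M_13   where M_13 = det([-7 5 1; -1 2 5; 1 -3 -2]) = -61
  − (5) · M_14   where M_14 = det([-7 5 7; -1 2 -1; 1 -3 -3]) = 50
det = (+1)·(-6)·(-1) + (-1)·(4)·(-94) + (+1)·(-1)·(-61) + (-1)·(5)·(50) = 193

The determinant is 193.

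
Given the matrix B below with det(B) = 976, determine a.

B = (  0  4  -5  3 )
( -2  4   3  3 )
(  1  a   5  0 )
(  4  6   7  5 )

Expanding along the column containing a, det(B) is linear in a: det(B) = (188)·a + (36).
Set (188)·a + (36) = 976  ⇒  (188)·a = 940  ⇒  a = 5.

5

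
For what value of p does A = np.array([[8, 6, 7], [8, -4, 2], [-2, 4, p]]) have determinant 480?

p = -5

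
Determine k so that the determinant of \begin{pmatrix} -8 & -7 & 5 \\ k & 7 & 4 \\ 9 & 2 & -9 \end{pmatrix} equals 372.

Expanding along the column containing k, det(M) is linear in k: det(M) = (-53)·k + (1).
Set (-53)·k + (1) = 372  ⇒  (-53)·k = 371  ⇒  k = -7.

-7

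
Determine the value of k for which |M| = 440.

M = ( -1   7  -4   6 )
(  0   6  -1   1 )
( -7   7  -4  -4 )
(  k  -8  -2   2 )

0

Expanding along the column containing k, det(M) is linear in k: det(M) = (170)·k + (440).
Set (170)·k + (440) = 440  ⇒  (170)·k = 0  ⇒  k = 0.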